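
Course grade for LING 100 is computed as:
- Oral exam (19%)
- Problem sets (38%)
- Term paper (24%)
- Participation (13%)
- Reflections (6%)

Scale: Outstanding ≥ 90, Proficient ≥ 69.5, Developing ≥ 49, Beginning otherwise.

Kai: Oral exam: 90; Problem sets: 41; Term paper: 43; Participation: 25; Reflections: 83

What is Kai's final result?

Developing

Weighted total:
  Oral exam 90 × 0.19 = 17.1
  Problem sets 41 × 0.38 = 15.58
  Term paper 43 × 0.24 = 10.32
  Participation 25 × 0.13 = 3.25
  Reflections 83 × 0.06 = 4.98
Sum = 51.23
51.23 is ≥ 49 and < 69.5 → Developing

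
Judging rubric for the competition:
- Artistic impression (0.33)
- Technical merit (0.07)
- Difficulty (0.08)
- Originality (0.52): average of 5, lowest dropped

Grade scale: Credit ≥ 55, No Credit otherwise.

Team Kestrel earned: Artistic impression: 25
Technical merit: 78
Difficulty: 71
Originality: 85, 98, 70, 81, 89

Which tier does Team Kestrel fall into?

Credit

Originality: drop 70 → average of remaining 4 = 353/4 = 88.25
Weighted total:
  Artistic impression 25 × 0.33 = 8.25
  Technical merit 78 × 0.07 = 5.46
  Difficulty 71 × 0.08 = 5.68
  Originality 88.25 × 0.52 = 45.89
Sum = 65.28
65.28 ≥ 55 → Credit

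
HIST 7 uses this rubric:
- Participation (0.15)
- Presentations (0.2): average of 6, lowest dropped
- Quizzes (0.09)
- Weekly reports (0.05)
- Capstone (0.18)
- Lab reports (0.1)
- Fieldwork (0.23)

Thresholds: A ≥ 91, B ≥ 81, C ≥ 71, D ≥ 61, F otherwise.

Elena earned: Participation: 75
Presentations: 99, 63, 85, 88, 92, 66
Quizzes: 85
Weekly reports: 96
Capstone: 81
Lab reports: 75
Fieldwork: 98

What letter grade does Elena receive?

Presentations: drop 63 → average of remaining 5 = 430/5 = 86
Weighted total:
  Participation 75 × 0.15 = 11.25
  Presentations 86 × 0.2 = 17.2
  Quizzes 85 × 0.09 = 7.65
  Weekly reports 96 × 0.05 = 4.8
  Capstone 81 × 0.18 = 14.58
  Lab reports 75 × 0.1 = 7.5
  Fieldwork 98 × 0.23 = 22.54
Sum = 85.52
85.52 is ≥ 81 and < 91 → B

B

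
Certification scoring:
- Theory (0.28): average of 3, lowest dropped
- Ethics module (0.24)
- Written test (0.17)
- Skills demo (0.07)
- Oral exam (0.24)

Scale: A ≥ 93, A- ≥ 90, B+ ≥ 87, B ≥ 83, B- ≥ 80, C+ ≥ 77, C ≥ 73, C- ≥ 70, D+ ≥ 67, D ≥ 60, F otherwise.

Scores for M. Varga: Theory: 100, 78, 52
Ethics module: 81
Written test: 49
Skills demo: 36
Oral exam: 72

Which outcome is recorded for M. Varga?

C-

Theory: drop 52 → average of remaining 2 = 178/2 = 89
Weighted total:
  Theory 89 × 0.28 = 24.92
  Ethics module 81 × 0.24 = 19.44
  Written test 49 × 0.17 = 8.33
  Skills demo 36 × 0.07 = 2.52
  Oral exam 72 × 0.24 = 17.28
Sum = 72.49
72.49 is ≥ 70 and < 73 → C-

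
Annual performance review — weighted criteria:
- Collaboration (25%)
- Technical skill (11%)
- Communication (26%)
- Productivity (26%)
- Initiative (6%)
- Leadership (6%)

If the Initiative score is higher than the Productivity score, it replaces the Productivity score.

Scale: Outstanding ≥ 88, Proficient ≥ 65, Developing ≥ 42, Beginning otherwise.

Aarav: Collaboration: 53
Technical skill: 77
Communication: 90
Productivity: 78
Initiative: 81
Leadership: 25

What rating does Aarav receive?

Proficient

Initiative (81) > Productivity (78), so Productivity counts as 81.
Weighted total:
  Collaboration 53 × 0.25 = 13.25
  Technical skill 77 × 0.11 = 8.47
  Communication 90 × 0.26 = 23.4
  Productivity 81 × 0.26 = 21.06
  Initiative 81 × 0.06 = 4.86
  Leadership 25 × 0.06 = 1.5
Sum = 72.54
72.54 is ≥ 65 and < 88 → Proficient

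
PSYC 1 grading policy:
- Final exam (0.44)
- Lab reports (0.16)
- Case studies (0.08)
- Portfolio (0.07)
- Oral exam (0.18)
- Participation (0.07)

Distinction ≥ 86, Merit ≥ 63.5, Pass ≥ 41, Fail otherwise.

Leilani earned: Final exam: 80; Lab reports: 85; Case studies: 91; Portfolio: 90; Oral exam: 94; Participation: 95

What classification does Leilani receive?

Merit

Weighted total:
  Final exam 80 × 0.44 = 35.2
  Lab reports 85 × 0.16 = 13.6
  Case studies 91 × 0.08 = 7.28
  Portfolio 90 × 0.07 = 6.3
  Oral exam 94 × 0.18 = 16.92
  Participation 95 × 0.07 = 6.65
Sum = 85.95
85.95 is ≥ 63.5 and < 86 → Merit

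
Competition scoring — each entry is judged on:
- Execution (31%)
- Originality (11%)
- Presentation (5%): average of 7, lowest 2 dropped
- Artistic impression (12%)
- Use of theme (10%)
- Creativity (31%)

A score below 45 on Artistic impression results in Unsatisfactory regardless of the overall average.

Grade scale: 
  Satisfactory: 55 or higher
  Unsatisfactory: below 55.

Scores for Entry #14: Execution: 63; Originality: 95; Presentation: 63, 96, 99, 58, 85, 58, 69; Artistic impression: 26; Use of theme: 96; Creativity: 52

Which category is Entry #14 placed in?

Unsatisfactory

Presentation: drop 58, 58 → average of remaining 5 = 412/5 = 82.4
Artistic impression score 26 < 45: minimum not met.
Weighted total:
  Execution 63 × 0.31 = 19.53
  Originality 95 × 0.11 = 10.45
  Presentation 82.4 × 0.05 = 4.12
  Artistic impression 26 × 0.12 = 3.12
  Use of theme 96 × 0.1 = 9.6
  Creativity 52 × 0.31 = 16.12
Sum = 62.94
Because the Artistic impression minimum was not met, the result is Unsatisfactory.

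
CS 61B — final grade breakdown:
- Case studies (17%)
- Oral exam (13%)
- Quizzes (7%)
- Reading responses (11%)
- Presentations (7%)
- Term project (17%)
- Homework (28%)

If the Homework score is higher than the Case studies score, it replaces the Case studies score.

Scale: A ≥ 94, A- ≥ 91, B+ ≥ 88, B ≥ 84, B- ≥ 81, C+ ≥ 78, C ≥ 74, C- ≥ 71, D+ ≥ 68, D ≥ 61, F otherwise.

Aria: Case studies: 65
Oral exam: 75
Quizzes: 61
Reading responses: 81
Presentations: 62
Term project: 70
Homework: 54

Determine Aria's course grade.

Homework (54) ≤ Case studies (65), so Case studies stays at 65.
Weighted total:
  Case studies 65 × 0.17 = 11.05
  Oral exam 75 × 0.13 = 9.75
  Quizzes 61 × 0.07 = 4.27
  Reading responses 81 × 0.11 = 8.91
  Presentations 62 × 0.07 = 4.34
  Term project 70 × 0.17 = 11.9
  Homework 54 × 0.28 = 15.12
Sum = 65.34
65.34 is ≥ 61 and < 68 → D

D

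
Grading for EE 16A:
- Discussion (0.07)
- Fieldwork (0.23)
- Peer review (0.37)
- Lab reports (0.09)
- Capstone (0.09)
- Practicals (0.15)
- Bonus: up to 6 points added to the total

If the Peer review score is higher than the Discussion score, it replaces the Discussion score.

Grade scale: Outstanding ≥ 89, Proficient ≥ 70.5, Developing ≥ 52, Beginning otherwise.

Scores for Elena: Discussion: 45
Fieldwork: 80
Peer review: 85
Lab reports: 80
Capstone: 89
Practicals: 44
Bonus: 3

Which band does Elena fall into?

Peer review (85) > Discussion (45), so Discussion counts as 85.
Weighted total:
  Discussion 85 × 0.07 = 5.95
  Fieldwork 80 × 0.23 = 18.4
  Peer review 85 × 0.37 = 31.45
  Lab reports 80 × 0.09 = 7.2
  Capstone 89 × 0.09 = 8.01
  Practicals 44 × 0.15 = 6.6
Sum = 77.61
Bonus: 77.61 + 3 = 80.61
80.61 is ≥ 70.5 and < 89 → Proficient

Proficient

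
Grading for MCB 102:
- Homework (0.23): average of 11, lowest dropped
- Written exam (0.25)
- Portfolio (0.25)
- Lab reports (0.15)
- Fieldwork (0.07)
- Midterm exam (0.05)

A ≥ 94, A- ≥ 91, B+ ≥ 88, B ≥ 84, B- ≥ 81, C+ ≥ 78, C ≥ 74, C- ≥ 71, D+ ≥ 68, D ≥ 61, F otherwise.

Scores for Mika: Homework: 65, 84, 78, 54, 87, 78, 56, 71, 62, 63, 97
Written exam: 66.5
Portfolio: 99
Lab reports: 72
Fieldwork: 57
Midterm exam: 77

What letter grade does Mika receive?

Homework: drop 54 → average of remaining 10 = 741/10 = 74.1
Weighted total:
  Homework 74.1 × 0.23 = 17.043
  Written exam 66.5 × 0.25 = 16.625
  Portfolio 99 × 0.25 = 24.75
  Lab reports 72 × 0.15 = 10.8
  Fieldwork 57 × 0.07 = 3.99
  Midterm exam 77 × 0.05 = 3.85
Sum = 77.058
77.058 is ≥ 74 and < 78 → C

C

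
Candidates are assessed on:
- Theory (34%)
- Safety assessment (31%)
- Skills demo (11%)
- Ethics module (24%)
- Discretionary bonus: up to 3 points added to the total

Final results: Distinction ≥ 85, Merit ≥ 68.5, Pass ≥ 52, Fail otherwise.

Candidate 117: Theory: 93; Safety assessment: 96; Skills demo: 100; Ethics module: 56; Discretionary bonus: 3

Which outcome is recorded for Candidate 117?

Distinction

Weighted total:
  Theory 93 × 0.34 = 31.62
  Safety assessment 96 × 0.31 = 29.76
  Skills demo 100 × 0.11 = 11
  Ethics module 56 × 0.24 = 13.44
Sum = 85.82
Discretionary bonus: 85.82 + 3 = 88.82
88.82 ≥ 85 → Distinction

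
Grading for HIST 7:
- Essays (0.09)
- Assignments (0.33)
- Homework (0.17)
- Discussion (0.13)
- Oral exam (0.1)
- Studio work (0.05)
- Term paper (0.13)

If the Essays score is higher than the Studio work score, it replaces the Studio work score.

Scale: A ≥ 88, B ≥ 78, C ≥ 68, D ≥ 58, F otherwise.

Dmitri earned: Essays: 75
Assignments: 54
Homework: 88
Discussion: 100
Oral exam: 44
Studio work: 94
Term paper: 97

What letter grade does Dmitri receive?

Essays (75) ≤ Studio work (94), so Studio work stays at 94.
Weighted total:
  Essays 75 × 0.09 = 6.75
  Assignments 54 × 0.33 = 17.82
  Homework 88 × 0.17 = 14.96
  Discussion 100 × 0.13 = 13
  Oral exam 44 × 0.1 = 4.4
  Studio work 94 × 0.05 = 4.7
  Term paper 97 × 0.13 = 12.61
Sum = 74.24
74.24 is ≥ 68 and < 78 → C

C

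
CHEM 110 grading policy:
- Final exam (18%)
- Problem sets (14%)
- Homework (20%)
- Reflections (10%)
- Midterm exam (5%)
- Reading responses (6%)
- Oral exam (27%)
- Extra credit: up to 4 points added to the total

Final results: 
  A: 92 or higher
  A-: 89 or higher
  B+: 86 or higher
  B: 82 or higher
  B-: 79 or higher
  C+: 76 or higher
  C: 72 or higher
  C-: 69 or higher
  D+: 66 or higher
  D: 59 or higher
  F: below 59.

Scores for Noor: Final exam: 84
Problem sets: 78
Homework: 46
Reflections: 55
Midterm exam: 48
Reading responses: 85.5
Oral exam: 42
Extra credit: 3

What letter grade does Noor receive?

D

Weighted total:
  Final exam 84 × 0.18 = 15.12
  Problem sets 78 × 0.14 = 10.92
  Homework 46 × 0.2 = 9.2
  Reflections 55 × 0.1 = 5.5
  Midterm exam 48 × 0.05 = 2.4
  Reading responses 85.5 × 0.06 = 5.13
  Oral exam 42 × 0.27 = 11.34
Sum = 59.61
Extra credit: 59.61 + 3 = 62.61
62.61 is ≥ 59 and < 66 → D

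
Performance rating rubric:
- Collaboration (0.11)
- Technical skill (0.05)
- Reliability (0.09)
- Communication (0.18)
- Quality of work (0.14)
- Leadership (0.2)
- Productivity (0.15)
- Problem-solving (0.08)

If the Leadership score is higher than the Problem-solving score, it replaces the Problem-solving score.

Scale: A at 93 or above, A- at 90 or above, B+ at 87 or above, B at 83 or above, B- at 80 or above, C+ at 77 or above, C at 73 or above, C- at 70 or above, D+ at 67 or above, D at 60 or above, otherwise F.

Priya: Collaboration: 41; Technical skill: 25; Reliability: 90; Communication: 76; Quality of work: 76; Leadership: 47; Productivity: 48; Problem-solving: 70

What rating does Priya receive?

D

Leadership (47) ≤ Problem-solving (70), so Problem-solving stays at 70.
Weighted total:
  Collaboration 41 × 0.11 = 4.51
  Technical skill 25 × 0.05 = 1.25
  Reliability 90 × 0.09 = 8.1
  Communication 76 × 0.18 = 13.68
  Quality of work 76 × 0.14 = 10.64
  Leadership 47 × 0.2 = 9.4
  Productivity 48 × 0.15 = 7.2
  Problem-solving 70 × 0.08 = 5.6
Sum = 60.38
60.38 is ≥ 60 and < 67 → D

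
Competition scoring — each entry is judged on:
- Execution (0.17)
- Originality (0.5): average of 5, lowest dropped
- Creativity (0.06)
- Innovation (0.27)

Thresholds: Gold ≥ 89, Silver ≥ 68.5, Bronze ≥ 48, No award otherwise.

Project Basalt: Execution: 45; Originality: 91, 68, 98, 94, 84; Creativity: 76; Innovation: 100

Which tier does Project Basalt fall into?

Silver

Originality: drop 68 → average of remaining 4 = 367/4 = 91.75
Weighted total:
  Execution 45 × 0.17 = 7.65
  Originality 91.75 × 0.5 = 45.875
  Creativity 76 × 0.06 = 4.56
  Innovation 100 × 0.27 = 27
Sum = 85.085
85.085 is ≥ 68.5 and < 89 → Silver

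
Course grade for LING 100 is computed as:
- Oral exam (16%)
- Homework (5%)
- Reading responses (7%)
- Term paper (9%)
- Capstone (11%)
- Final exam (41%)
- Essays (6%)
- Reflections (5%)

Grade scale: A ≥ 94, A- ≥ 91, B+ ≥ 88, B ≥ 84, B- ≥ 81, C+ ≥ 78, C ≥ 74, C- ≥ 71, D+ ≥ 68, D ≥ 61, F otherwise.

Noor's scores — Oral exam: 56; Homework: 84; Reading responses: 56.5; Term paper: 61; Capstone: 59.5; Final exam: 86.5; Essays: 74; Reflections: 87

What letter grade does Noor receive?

Weighted total:
  Oral exam 56 × 0.16 = 8.96
  Homework 84 × 0.05 = 4.2
  Reading responses 56.5 × 0.07 = 3.955
  Term paper 61 × 0.09 = 5.49
  Capstone 59.5 × 0.11 = 6.545
  Final exam 86.5 × 0.41 = 35.465
  Essays 74 × 0.06 = 4.44
  Reflections 87 × 0.05 = 4.35
Sum = 73.405
73.405 is ≥ 71 and < 74 → C-

C-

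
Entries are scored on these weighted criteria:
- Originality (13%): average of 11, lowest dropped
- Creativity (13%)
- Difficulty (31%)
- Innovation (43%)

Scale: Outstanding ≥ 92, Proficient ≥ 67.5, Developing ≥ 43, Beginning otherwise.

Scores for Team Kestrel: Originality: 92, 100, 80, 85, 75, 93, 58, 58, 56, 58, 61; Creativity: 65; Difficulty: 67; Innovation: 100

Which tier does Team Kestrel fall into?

Originality: drop 56 → average of remaining 10 = 760/10 = 76
Weighted total:
  Originality 76 × 0.13 = 9.88
  Creativity 65 × 0.13 = 8.45
  Difficulty 67 × 0.31 = 20.77
  Innovation 100 × 0.43 = 43
Sum = 82.1
82.1 is ≥ 67.5 and < 92 → Proficient

Proficient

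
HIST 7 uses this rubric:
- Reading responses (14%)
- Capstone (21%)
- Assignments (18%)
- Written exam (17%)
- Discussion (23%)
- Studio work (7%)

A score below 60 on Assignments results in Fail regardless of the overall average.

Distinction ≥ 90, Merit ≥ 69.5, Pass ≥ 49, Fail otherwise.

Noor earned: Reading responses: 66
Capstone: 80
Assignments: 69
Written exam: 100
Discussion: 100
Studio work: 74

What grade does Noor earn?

Merit

Assignments score 69 ≥ 60: minimum met.
Weighted total:
  Reading responses 66 × 0.14 = 9.24
  Capstone 80 × 0.21 = 16.8
  Assignments 69 × 0.18 = 12.42
  Written exam 100 × 0.17 = 17
  Discussion 100 × 0.23 = 23
  Studio work 74 × 0.07 = 5.18
Sum = 83.64
83.64 is ≥ 69.5 and < 90 → Merit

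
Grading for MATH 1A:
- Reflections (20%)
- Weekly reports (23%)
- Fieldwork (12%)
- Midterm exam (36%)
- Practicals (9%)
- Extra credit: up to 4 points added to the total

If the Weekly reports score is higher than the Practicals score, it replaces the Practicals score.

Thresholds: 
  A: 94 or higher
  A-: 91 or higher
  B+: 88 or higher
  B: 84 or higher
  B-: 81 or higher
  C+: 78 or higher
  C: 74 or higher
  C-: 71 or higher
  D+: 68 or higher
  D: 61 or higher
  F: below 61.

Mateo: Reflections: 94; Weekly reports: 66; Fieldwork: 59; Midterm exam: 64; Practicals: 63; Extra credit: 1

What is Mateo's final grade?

C-

Weekly reports (66) > Practicals (63), so Practicals counts as 66.
Weighted total:
  Reflections 94 × 0.2 = 18.8
  Weekly reports 66 × 0.23 = 15.18
  Fieldwork 59 × 0.12 = 7.08
  Midterm exam 64 × 0.36 = 23.04
  Practicals 66 × 0.09 = 5.94
Sum = 70.04
Extra credit: 70.04 + 1 = 71.04
71.04 is ≥ 71 and < 74 → C-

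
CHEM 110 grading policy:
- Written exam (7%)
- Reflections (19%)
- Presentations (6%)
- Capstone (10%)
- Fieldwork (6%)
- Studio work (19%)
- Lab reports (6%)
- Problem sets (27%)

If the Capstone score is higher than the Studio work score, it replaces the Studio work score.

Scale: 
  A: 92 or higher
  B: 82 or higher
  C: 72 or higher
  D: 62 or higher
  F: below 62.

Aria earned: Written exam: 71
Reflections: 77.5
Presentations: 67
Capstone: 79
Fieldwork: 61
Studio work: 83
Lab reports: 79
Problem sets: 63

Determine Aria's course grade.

Capstone (79) ≤ Studio work (83), so Studio work stays at 83.
Weighted total:
  Written exam 71 × 0.07 = 4.97
  Reflections 77.5 × 0.19 = 14.725
  Presentations 67 × 0.06 = 4.02
  Capstone 79 × 0.1 = 7.9
  Fieldwork 61 × 0.06 = 3.66
  Studio work 83 × 0.19 = 15.77
  Lab reports 79 × 0.06 = 4.74
  Problem sets 63 × 0.27 = 17.01
Sum = 72.795
72.795 is ≥ 72 and < 82 → C

C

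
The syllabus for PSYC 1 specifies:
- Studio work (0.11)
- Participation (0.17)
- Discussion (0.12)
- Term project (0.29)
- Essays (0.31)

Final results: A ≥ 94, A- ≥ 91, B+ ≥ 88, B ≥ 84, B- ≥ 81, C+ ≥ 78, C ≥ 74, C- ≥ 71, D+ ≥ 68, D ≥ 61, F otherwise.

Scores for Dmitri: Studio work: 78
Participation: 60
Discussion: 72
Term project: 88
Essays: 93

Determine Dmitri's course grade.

B-

Weighted total:
  Studio work 78 × 0.11 = 8.58
  Participation 60 × 0.17 = 10.2
  Discussion 72 × 0.12 = 8.64
  Term project 88 × 0.29 = 25.52
  Essays 93 × 0.31 = 28.83
Sum = 81.77
81.77 is ≥ 81 and < 84 → B-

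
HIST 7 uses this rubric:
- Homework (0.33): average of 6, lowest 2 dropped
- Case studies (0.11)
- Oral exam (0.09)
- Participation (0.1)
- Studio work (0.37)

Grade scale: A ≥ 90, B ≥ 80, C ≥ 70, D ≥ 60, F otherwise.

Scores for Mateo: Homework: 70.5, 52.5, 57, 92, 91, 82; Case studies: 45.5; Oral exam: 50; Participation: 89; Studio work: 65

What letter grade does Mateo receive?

C

Homework: drop 52.5, 57 → average of remaining 4 = 335.5/4 = 83.875
Weighted total:
  Homework 83.875 × 0.33 = 27.67875
  Case studies 45.5 × 0.11 = 5.005
  Oral exam 50 × 0.09 = 4.5
  Participation 89 × 0.1 = 8.9
  Studio work 65 × 0.37 = 24.05
Sum = 70.13375
70.13375 is ≥ 70 and < 80 → C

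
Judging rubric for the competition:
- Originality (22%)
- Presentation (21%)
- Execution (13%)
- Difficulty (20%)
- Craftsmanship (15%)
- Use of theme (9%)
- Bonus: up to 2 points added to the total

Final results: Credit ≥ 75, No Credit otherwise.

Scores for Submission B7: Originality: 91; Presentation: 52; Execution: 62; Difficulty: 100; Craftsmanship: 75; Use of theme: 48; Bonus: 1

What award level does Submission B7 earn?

Credit

Weighted total:
  Originality 91 × 0.22 = 20.02
  Presentation 52 × 0.21 = 10.92
  Execution 62 × 0.13 = 8.06
  Difficulty 100 × 0.2 = 20
  Craftsmanship 75 × 0.15 = 11.25
  Use of theme 48 × 0.09 = 4.32
Sum = 74.57
Bonus: 74.57 + 1 = 75.57
75.57 ≥ 75 → Credit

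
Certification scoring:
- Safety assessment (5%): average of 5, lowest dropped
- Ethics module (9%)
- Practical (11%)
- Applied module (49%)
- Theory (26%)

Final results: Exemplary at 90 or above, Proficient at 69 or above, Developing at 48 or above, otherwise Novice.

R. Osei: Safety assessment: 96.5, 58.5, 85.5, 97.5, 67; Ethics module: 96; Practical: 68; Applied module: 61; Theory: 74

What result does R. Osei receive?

Proficient

Safety assessment: drop 58.5 → average of remaining 4 = 346.5/4 = 86.625
Weighted total:
  Safety assessment 86.625 × 0.05 = 4.33125
  Ethics module 96 × 0.09 = 8.64
  Practical 68 × 0.11 = 7.48
  Applied module 61 × 0.49 = 29.89
  Theory 74 × 0.26 = 19.24
Sum = 69.58125
69.58125 is ≥ 69 and < 90 → Proficient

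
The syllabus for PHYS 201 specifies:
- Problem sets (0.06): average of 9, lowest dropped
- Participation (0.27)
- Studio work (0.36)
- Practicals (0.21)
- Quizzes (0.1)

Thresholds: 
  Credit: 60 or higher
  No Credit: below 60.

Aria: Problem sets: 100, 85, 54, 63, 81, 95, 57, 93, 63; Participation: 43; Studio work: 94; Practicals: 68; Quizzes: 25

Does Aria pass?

Problem sets: drop 54 → average of remaining 8 = 637/8 = 79.625
Weighted total:
  Problem sets 79.625 × 0.06 = 4.7775
  Participation 43 × 0.27 = 11.61
  Studio work 94 × 0.36 = 33.84
  Practicals 68 × 0.21 = 14.28
  Quizzes 25 × 0.1 = 2.5
Sum = 67.0075
67.0075 ≥ 60 → Credit

Credit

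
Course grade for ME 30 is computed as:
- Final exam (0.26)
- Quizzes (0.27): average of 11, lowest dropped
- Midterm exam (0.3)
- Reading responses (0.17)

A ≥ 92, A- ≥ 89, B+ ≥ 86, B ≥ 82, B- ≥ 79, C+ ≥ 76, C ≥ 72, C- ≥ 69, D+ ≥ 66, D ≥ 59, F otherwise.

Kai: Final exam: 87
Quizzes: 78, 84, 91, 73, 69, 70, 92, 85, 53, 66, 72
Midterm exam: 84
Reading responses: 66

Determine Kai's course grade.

B-

Quizzes: drop 53 → average of remaining 10 = 780/10 = 78
Weighted total:
  Final exam 87 × 0.26 = 22.62
  Quizzes 78 × 0.27 = 21.06
  Midterm exam 84 × 0.3 = 25.2
  Reading responses 66 × 0.17 = 11.22
Sum = 80.1
80.1 is ≥ 79 and < 82 → B-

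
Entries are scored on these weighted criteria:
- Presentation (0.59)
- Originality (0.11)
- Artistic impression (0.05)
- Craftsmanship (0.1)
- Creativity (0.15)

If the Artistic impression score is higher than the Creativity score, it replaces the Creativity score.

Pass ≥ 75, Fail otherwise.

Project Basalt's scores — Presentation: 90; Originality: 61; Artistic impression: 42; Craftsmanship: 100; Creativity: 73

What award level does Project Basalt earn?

Pass

Artistic impression (42) ≤ Creativity (73), so Creativity stays at 73.
Weighted total:
  Presentation 90 × 0.59 = 53.1
  Originality 61 × 0.11 = 6.71
  Artistic impression 42 × 0.05 = 2.1
  Craftsmanship 100 × 0.1 = 10
  Creativity 73 × 0.15 = 10.95
Sum = 82.86
82.86 ≥ 75 → Pass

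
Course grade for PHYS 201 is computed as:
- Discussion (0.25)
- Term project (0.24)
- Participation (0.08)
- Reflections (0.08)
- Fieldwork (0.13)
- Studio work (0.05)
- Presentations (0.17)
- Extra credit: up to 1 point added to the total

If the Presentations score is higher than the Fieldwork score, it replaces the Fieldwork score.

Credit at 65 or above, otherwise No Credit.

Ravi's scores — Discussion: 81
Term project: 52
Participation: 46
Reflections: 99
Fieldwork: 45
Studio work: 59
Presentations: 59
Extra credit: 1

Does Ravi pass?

Presentations (59) > Fieldwork (45), so Fieldwork counts as 59.
Weighted total:
  Discussion 81 × 0.25 = 20.25
  Term project 52 × 0.24 = 12.48
  Participation 46 × 0.08 = 3.68
  Reflections 99 × 0.08 = 7.92
  Fieldwork 59 × 0.13 = 7.67
  Studio work 59 × 0.05 = 2.95
  Presentations 59 × 0.17 = 10.03
Sum = 64.98
Extra credit: 64.98 + 1 = 65.98
65.98 ≥ 65 → Credit

Credit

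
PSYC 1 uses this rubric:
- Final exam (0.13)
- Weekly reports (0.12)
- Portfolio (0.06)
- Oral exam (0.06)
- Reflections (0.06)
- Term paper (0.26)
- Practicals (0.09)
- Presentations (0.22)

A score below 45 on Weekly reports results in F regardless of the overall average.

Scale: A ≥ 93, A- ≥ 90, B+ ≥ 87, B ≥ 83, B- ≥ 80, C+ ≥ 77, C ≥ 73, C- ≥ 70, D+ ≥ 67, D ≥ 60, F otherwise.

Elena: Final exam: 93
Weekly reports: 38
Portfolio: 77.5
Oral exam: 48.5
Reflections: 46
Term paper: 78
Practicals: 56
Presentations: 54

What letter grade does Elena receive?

Weekly reports score 38 < 45: minimum not met.
Weighted total:
  Final exam 93 × 0.13 = 12.09
  Weekly reports 38 × 0.12 = 4.56
  Portfolio 77.5 × 0.06 = 4.65
  Oral exam 48.5 × 0.06 = 2.91
  Reflections 46 × 0.06 = 2.76
  Term paper 78 × 0.26 = 20.28
  Practicals 56 × 0.09 = 5.04
  Presentations 54 × 0.22 = 11.88
Sum = 64.17
Because the Weekly reports minimum was not met, the result is F.

F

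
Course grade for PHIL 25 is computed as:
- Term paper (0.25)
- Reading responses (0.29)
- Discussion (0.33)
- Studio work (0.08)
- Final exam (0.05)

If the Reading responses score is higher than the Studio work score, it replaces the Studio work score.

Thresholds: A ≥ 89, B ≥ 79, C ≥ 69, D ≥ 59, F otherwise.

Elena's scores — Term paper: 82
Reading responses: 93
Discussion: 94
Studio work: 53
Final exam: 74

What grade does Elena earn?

A

Reading responses (93) > Studio work (53), so Studio work counts as 93.
Weighted total:
  Term paper 82 × 0.25 = 20.5
  Reading responses 93 × 0.29 = 26.97
  Discussion 94 × 0.33 = 31.02
  Studio work 93 × 0.08 = 7.44
  Final exam 74 × 0.05 = 3.7
Sum = 89.63
89.63 ≥ 89 → A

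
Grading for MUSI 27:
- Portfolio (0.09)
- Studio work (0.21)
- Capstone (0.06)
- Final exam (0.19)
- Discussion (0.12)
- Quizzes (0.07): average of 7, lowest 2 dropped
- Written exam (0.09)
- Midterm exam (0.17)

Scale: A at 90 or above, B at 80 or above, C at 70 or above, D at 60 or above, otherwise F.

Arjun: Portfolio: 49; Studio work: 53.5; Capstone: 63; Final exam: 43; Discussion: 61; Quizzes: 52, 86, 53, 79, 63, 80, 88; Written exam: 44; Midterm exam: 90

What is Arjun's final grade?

F

Quizzes: drop 52, 53 → average of remaining 5 = 396/5 = 79.2
Weighted total:
  Portfolio 49 × 0.09 = 4.41
  Studio work 53.5 × 0.21 = 11.235
  Capstone 63 × 0.06 = 3.78
  Final exam 43 × 0.19 = 8.17
  Discussion 61 × 0.12 = 7.32
  Quizzes 79.2 × 0.07 = 5.544
  Written exam 44 × 0.09 = 3.96
  Midterm exam 90 × 0.17 = 15.3
Sum = 59.719
59.719 < 60 → F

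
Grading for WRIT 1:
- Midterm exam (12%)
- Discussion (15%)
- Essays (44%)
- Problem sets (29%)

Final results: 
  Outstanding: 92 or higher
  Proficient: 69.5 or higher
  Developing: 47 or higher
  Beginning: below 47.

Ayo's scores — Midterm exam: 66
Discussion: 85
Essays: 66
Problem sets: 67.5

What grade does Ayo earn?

Weighted total:
  Midterm exam 66 × 0.12 = 7.92
  Discussion 85 × 0.15 = 12.75
  Essays 66 × 0.44 = 29.04
  Problem sets 67.5 × 0.29 = 19.575
Sum = 69.285
69.285 is ≥ 47 and < 69.5 → Developing

Developing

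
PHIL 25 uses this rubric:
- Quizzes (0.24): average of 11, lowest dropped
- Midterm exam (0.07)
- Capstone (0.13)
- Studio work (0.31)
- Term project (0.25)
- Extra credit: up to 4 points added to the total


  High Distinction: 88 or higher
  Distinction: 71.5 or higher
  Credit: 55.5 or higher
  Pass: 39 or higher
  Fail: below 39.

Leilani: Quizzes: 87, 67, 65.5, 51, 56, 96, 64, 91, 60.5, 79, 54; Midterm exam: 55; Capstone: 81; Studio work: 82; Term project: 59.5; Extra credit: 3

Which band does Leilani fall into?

Distinction

Quizzes: drop 51 → average of remaining 10 = 720/10 = 72
Weighted total:
  Quizzes 72 × 0.24 = 17.28
  Midterm exam 55 × 0.07 = 3.85
  Capstone 81 × 0.13 = 10.53
  Studio work 82 × 0.31 = 25.42
  Term project 59.5 × 0.25 = 14.875
Sum = 71.955
Extra credit: 71.955 + 3 = 74.955
74.955 is ≥ 71.5 and < 88 → Distinction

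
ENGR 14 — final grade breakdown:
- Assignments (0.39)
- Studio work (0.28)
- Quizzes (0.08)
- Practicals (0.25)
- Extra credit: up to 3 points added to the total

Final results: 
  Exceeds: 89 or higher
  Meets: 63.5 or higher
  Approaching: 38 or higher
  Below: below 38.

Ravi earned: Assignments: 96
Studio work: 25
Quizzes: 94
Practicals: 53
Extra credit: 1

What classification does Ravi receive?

Weighted total:
  Assignments 96 × 0.39 = 37.44
  Studio work 25 × 0.28 = 7
  Quizzes 94 × 0.08 = 7.52
  Practicals 53 × 0.25 = 13.25
Sum = 65.21
Extra credit: 65.21 + 1 = 66.21
66.21 is ≥ 63.5 and < 89 → Meets

Meets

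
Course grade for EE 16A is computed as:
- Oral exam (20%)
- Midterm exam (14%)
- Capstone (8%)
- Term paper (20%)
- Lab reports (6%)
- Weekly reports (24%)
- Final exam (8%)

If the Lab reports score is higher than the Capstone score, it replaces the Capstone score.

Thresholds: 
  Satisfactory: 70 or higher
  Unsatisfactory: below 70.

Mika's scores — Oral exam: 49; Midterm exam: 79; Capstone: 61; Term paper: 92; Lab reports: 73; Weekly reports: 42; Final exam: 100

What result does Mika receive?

Unsatisfactory

Lab reports (73) > Capstone (61), so Capstone counts as 73.
Weighted total:
  Oral exam 49 × 0.2 = 9.8
  Midterm exam 79 × 0.14 = 11.06
  Capstone 73 × 0.08 = 5.84
  Term paper 92 × 0.2 = 18.4
  Lab reports 73 × 0.06 = 4.38
  Weekly reports 42 × 0.24 = 10.08
  Final exam 100 × 0.08 = 8
Sum = 67.56
67.56 < 70 → Unsatisfactory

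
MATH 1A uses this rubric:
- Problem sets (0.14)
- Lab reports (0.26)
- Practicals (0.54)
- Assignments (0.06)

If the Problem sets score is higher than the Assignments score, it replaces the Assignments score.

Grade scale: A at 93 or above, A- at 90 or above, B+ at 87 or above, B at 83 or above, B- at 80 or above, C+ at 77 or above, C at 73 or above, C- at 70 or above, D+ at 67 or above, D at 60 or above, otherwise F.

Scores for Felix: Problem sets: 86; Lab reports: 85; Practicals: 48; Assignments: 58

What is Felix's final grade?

D

Problem sets (86) > Assignments (58), so Assignments counts as 86.
Weighted total:
  Problem sets 86 × 0.14 = 12.04
  Lab reports 85 × 0.26 = 22.1
  Practicals 48 × 0.54 = 25.92
  Assignments 86 × 0.06 = 5.16
Sum = 65.22
65.22 is ≥ 60 and < 67 → D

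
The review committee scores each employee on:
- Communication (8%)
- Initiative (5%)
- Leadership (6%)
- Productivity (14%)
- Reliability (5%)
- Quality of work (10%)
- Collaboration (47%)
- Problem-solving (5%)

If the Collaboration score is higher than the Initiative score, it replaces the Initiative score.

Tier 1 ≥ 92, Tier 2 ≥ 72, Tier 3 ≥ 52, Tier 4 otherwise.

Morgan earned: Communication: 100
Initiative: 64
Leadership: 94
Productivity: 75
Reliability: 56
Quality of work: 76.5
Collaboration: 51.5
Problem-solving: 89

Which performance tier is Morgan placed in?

Collaboration (51.5) ≤ Initiative (64), so Initiative stays at 64.
Weighted total:
  Communication 100 × 0.08 = 8
  Initiative 64 × 0.05 = 3.2
  Leadership 94 × 0.06 = 5.64
  Productivity 75 × 0.14 = 10.5
  Reliability 56 × 0.05 = 2.8
  Quality of work 76.5 × 0.1 = 7.65
  Collaboration 51.5 × 0.47 = 24.205
  Problem-solving 89 × 0.05 = 4.45
Sum = 66.445
66.445 is ≥ 52 and < 72 → Tier 3

Tier 3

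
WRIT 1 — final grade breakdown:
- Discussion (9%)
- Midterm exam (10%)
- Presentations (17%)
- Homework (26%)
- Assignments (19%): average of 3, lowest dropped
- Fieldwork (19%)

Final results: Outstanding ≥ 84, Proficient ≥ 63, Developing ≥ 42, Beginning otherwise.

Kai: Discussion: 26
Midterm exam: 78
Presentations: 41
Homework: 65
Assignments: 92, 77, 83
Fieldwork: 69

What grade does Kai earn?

Proficient

Assignments: drop 77 → average of remaining 2 = 175/2 = 87.5
Weighted total:
  Discussion 26 × 0.09 = 2.34
  Midterm exam 78 × 0.1 = 7.8
  Presentations 41 × 0.17 = 6.97
  Homework 65 × 0.26 = 16.9
  Assignments 87.5 × 0.19 = 16.625
  Fieldwork 69 × 0.19 = 13.11
Sum = 63.745
63.745 is ≥ 63 and < 84 → Proficient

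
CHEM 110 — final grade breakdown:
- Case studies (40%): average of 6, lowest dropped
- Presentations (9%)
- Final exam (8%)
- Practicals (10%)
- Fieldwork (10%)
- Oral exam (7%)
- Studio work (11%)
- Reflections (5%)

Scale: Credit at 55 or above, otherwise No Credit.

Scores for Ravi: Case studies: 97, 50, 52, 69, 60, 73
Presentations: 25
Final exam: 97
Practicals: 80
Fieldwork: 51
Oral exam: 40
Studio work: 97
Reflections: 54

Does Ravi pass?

Credit

Case studies: drop 50 → average of remaining 5 = 351/5 = 70.2
Weighted total:
  Case studies 70.2 × 0.4 = 28.08
  Presentations 25 × 0.09 = 2.25
  Final exam 97 × 0.08 = 7.76
  Practicals 80 × 0.1 = 8
  Fieldwork 51 × 0.1 = 5.1
  Oral exam 40 × 0.07 = 2.8
  Studio work 97 × 0.11 = 10.67
  Reflections 54 × 0.05 = 2.7
Sum = 67.36
67.36 ≥ 55 → Credit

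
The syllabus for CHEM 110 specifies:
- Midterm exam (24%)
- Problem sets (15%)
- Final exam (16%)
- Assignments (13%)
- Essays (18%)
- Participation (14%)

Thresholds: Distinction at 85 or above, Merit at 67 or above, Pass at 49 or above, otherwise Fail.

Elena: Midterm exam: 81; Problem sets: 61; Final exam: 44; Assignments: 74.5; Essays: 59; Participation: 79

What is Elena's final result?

Pass

Weighted total:
  Midterm exam 81 × 0.24 = 19.44
  Problem sets 61 × 0.15 = 9.15
  Final exam 44 × 0.16 = 7.04
  Assignments 74.5 × 0.13 = 9.685
  Essays 59 × 0.18 = 10.62
  Participation 79 × 0.14 = 11.06
Sum = 66.995
66.995 is ≥ 49 and < 67 → Pass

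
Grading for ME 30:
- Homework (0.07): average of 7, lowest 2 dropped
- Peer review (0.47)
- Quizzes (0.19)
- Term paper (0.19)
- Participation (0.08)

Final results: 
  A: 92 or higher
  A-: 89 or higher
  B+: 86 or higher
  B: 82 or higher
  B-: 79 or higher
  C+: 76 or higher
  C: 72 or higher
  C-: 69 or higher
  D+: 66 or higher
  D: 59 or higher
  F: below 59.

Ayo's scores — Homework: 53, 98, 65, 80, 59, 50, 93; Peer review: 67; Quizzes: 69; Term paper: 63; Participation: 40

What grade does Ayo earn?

D

Homework: drop 50, 53 → average of remaining 5 = 395/5 = 79
Weighted total:
  Homework 79 × 0.07 = 5.53
  Peer review 67 × 0.47 = 31.49
  Quizzes 69 × 0.19 = 13.11
  Term paper 63 × 0.19 = 11.97
  Participation 40 × 0.08 = 3.2
Sum = 65.3
65.3 is ≥ 59 and < 66 → D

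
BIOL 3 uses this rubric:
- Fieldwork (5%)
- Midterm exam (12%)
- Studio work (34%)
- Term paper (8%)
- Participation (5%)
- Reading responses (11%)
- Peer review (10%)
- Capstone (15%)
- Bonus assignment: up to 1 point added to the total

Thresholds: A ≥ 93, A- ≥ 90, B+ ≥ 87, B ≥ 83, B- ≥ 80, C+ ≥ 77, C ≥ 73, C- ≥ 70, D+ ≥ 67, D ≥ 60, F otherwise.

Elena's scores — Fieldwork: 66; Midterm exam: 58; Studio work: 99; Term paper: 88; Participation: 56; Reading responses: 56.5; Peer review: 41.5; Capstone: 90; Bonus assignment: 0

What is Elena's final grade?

Weighted total:
  Fieldwork 66 × 0.05 = 3.3
  Midterm exam 58 × 0.12 = 6.96
  Studio work 99 × 0.34 = 33.66
  Term paper 88 × 0.08 = 7.04
  Participation 56 × 0.05 = 2.8
  Reading responses 56.5 × 0.11 = 6.215
  Peer review 41.5 × 0.1 = 4.15
  Capstone 90 × 0.15 = 13.5
Sum = 77.625
Bonus assignment: 77.625 + 0 = 77.625
77.625 is ≥ 77 and < 80 → C+

C+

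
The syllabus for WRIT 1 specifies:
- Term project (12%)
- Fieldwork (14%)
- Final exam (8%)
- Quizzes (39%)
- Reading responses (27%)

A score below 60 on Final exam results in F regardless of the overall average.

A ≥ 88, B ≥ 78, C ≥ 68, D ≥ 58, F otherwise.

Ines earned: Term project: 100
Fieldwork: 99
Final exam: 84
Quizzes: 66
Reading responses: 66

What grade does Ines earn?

C

Final exam score 84 ≥ 60: minimum met.
Weighted total:
  Term project 100 × 0.12 = 12
  Fieldwork 99 × 0.14 = 13.86
  Final exam 84 × 0.08 = 6.72
  Quizzes 66 × 0.39 = 25.74
  Reading responses 66 × 0.27 = 17.82
Sum = 76.14
76.14 is ≥ 68 and < 78 → C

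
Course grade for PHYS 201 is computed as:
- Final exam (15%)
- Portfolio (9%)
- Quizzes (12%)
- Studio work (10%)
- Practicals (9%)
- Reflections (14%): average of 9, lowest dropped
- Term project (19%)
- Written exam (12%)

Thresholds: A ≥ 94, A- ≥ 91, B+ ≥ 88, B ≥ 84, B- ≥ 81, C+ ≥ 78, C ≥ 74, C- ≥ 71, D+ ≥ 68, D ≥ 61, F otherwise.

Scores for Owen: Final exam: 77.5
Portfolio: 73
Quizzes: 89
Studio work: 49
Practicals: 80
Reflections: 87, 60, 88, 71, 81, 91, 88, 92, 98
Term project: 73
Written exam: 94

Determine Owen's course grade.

Reflections: drop 60 → average of remaining 8 = 696/8 = 87
Weighted total:
  Final exam 77.5 × 0.15 = 11.625
  Portfolio 73 × 0.09 = 6.57
  Quizzes 89 × 0.12 = 10.68
  Studio work 49 × 0.1 = 4.9
  Practicals 80 × 0.09 = 7.2
  Reflections 87 × 0.14 = 12.18
  Term project 73 × 0.19 = 13.87
  Written exam 94 × 0.12 = 11.28
Sum = 78.305
78.305 is ≥ 78 and < 81 → C+

C+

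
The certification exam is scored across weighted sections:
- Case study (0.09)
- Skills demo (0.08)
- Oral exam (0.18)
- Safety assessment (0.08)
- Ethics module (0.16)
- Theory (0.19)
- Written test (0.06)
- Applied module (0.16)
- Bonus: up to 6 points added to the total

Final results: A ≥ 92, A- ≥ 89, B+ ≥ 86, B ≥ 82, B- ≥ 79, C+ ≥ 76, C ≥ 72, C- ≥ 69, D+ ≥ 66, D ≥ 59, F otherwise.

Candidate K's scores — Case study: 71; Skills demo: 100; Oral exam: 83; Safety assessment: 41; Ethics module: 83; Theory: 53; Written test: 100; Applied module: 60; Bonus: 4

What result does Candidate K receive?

Weighted total:
  Case study 71 × 0.09 = 6.39
  Skills demo 100 × 0.08 = 8
  Oral exam 83 × 0.18 = 14.94
  Safety assessment 41 × 0.08 = 3.28
  Ethics module 83 × 0.16 = 13.28
  Theory 53 × 0.19 = 10.07
  Written test 100 × 0.06 = 6
  Applied module 60 × 0.16 = 9.6
Sum = 71.56
Bonus: 71.56 + 4 = 75.56
75.56 is ≥ 72 and < 76 → C

C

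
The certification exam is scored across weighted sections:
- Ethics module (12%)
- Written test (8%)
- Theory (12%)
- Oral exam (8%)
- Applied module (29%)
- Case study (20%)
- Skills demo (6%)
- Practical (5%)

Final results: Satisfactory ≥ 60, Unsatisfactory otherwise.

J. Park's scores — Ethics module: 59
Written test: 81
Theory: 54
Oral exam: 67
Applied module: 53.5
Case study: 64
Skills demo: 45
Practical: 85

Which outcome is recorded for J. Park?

Satisfactory

Weighted total:
  Ethics module 59 × 0.12 = 7.08
  Written test 81 × 0.08 = 6.48
  Theory 54 × 0.12 = 6.48
  Oral exam 67 × 0.08 = 5.36
  Applied module 53.5 × 0.29 = 15.515
  Case study 64 × 0.2 = 12.8
  Skills demo 45 × 0.06 = 2.7
  Practical 85 × 0.05 = 4.25
Sum = 60.665
60.665 ≥ 60 → Satisfactory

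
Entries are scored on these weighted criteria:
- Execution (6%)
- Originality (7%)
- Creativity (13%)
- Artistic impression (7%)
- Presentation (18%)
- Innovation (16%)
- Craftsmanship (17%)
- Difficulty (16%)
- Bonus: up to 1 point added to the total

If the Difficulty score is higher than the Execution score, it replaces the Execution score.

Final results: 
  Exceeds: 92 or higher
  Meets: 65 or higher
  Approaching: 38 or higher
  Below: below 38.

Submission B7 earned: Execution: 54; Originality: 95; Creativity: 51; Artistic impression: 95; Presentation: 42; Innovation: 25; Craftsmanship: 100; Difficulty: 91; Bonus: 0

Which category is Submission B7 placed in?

Difficulty (91) > Execution (54), so Execution counts as 91.
Weighted total:
  Execution 91 × 0.06 = 5.46
  Originality 95 × 0.07 = 6.65
  Creativity 51 × 0.13 = 6.63
  Artistic impression 95 × 0.07 = 6.65
  Presentation 42 × 0.18 = 7.56
  Innovation 25 × 0.16 = 4
  Craftsmanship 100 × 0.17 = 17
  Difficulty 91 × 0.16 = 14.56
Sum = 68.51
Bonus: 68.51 + 0 = 68.51
68.51 is ≥ 65 and < 92 → Meets

Meets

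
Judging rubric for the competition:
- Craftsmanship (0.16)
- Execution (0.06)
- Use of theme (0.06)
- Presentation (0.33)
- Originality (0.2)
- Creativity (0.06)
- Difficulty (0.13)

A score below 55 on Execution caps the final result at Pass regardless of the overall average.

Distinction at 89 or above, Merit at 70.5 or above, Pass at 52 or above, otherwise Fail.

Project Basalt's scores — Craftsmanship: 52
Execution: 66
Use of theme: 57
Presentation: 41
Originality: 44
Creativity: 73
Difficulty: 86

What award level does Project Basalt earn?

Pass

Execution score 66 ≥ 55: minimum met.
Weighted total:
  Craftsmanship 52 × 0.16 = 8.32
  Execution 66 × 0.06 = 3.96
  Use of theme 57 × 0.06 = 3.42
  Presentation 41 × 0.33 = 13.53
  Originality 44 × 0.2 = 8.8
  Creativity 73 × 0.06 = 4.38
  Difficulty 86 × 0.13 = 11.18
Sum = 53.59
53.59 is ≥ 52 and < 70.5 → Pass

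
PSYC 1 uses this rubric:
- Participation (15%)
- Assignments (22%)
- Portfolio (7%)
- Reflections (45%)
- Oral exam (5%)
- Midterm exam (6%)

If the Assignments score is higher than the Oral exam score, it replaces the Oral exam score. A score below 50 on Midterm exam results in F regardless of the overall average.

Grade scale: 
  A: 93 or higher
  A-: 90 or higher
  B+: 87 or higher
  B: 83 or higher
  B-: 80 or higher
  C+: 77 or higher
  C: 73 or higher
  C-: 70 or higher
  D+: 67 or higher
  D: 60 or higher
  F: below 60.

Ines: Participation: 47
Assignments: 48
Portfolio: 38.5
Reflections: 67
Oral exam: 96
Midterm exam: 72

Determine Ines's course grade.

F

Assignments (48) ≤ Oral exam (96), so Oral exam stays at 96.
Midterm exam score 72 ≥ 50: minimum met.
Weighted total:
  Participation 47 × 0.15 = 7.05
  Assignments 48 × 0.22 = 10.56
  Portfolio 38.5 × 0.07 = 2.695
  Reflections 67 × 0.45 = 30.15
  Oral exam 96 × 0.05 = 4.8
  Midterm exam 72 × 0.06 = 4.32
Sum = 59.575
59.575 < 60 → F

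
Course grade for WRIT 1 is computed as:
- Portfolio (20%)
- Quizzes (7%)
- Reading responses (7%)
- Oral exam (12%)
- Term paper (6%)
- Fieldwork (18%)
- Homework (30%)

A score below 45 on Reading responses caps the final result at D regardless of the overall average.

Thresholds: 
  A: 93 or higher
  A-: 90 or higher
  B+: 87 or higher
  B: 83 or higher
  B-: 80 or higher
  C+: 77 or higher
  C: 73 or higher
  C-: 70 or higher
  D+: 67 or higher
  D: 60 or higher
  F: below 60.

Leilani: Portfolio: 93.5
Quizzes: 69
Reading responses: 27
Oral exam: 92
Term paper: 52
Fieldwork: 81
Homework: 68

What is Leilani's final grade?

D

Reading responses score 27 < 45: minimum not met.
Weighted total:
  Portfolio 93.5 × 0.2 = 18.7
  Quizzes 69 × 0.07 = 4.83
  Reading responses 27 × 0.07 = 1.89
  Oral exam 92 × 0.12 = 11.04
  Term paper 52 × 0.06 = 3.12
  Fieldwork 81 × 0.18 = 14.58
  Homework 68 × 0.3 = 20.4
Sum = 74.56
74.56 would be C; cap at D applies → D.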